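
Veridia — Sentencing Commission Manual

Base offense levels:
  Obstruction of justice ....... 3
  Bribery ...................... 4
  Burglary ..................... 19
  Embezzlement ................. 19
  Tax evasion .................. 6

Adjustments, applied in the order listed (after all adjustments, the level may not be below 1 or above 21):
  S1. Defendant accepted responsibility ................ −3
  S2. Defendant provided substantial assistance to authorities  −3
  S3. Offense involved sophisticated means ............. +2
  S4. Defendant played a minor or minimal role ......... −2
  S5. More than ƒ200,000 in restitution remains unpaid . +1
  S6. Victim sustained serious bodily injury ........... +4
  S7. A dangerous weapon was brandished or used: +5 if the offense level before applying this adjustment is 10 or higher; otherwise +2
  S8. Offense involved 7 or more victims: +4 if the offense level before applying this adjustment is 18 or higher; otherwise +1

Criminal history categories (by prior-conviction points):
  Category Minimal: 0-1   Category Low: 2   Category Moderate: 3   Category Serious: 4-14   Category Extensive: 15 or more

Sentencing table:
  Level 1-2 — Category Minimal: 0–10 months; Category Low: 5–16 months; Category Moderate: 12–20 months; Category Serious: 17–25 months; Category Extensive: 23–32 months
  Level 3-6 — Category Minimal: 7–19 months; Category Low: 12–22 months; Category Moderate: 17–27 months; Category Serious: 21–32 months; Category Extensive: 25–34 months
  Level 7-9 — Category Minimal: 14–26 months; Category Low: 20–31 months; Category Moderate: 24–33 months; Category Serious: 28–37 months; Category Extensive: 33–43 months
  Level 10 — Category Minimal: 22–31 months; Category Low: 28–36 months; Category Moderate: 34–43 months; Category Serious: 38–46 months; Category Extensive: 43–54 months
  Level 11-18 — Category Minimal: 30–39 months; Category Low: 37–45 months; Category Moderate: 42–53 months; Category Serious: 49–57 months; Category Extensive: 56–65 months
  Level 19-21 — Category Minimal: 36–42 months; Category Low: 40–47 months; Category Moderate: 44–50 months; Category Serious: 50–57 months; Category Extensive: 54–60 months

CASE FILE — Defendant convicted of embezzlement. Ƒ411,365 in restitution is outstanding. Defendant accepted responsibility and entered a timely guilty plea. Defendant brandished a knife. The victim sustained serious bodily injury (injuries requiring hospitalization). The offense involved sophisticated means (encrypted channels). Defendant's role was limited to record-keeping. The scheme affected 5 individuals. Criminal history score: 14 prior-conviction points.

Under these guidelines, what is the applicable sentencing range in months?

Base offense level for embezzlement: 19.
S1 applies: 19 − 3 = 16.
S2 does not apply.
S3 applies: 16 + 2 = 18.
S4 applies: 18 − 2 = 16.
S5 applies: 16 + 1 = 17.
S6 applies: 17 + 4 = 21.
S7 applies (level before this adjustment is 21 ≥ 10, so +5): 21 + 5 = 26.
S8 does not apply.
Level 26 exceeds the maximum of 21; capped at 21.
Final offense level: 21.
Criminal history: 14 prior points → Category Serious (4-14).
Level 21 falls in the 19-21 band.
Grid: Level 19-21 × Category Serious = 50-57 months.

50-57 months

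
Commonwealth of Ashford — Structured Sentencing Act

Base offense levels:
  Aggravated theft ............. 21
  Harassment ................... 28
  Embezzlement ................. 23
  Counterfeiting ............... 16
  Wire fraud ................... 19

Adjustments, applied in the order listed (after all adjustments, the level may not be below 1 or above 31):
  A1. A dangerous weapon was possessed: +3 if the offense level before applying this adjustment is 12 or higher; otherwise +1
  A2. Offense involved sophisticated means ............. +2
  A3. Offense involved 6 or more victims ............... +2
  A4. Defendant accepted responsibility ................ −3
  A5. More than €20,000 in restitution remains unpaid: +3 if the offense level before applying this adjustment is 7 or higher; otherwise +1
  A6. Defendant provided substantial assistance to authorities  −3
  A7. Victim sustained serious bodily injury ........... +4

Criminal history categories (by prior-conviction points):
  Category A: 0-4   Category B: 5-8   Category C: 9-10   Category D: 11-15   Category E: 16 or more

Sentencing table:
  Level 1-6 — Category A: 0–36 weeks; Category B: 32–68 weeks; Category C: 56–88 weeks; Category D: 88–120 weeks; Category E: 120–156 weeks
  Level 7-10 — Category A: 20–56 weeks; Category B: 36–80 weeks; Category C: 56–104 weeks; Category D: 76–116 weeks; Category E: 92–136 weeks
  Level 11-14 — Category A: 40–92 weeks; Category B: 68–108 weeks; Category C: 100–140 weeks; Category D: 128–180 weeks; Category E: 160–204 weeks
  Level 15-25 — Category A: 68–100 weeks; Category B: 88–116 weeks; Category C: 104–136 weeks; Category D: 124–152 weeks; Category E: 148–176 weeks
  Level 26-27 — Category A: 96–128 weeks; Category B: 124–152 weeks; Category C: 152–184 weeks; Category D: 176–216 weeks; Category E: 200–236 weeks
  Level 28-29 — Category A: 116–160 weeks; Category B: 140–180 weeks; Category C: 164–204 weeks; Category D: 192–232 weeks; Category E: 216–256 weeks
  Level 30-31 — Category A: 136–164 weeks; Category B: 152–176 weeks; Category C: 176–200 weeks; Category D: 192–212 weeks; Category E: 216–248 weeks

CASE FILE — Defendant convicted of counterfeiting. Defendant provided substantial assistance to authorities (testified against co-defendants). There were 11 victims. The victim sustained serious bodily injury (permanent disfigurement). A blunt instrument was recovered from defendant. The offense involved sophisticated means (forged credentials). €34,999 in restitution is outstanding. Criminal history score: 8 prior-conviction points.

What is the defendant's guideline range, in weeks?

124-152 weeks

Base offense level for counterfeiting: 16.
A1 applies (level before this adjustment is 16 ≥ 12, so +3): 16 + 3 = 19.
A2 applies: 19 + 2 = 21.
A3 applies: 21 + 2 = 23.
A4 does not apply.
A5 applies (level before this adjustment is 23 ≥ 7, so +3): 23 + 3 = 26.
A6 applies: 26 − 3 = 23.
A7 applies: 23 + 4 = 27.
Final offense level: 27.
Criminal history: 8 prior points → Category B (5-8).
Level 27 falls in the 26-27 band.
Grid: Level 26-27 × Category B = 124-152 weeks.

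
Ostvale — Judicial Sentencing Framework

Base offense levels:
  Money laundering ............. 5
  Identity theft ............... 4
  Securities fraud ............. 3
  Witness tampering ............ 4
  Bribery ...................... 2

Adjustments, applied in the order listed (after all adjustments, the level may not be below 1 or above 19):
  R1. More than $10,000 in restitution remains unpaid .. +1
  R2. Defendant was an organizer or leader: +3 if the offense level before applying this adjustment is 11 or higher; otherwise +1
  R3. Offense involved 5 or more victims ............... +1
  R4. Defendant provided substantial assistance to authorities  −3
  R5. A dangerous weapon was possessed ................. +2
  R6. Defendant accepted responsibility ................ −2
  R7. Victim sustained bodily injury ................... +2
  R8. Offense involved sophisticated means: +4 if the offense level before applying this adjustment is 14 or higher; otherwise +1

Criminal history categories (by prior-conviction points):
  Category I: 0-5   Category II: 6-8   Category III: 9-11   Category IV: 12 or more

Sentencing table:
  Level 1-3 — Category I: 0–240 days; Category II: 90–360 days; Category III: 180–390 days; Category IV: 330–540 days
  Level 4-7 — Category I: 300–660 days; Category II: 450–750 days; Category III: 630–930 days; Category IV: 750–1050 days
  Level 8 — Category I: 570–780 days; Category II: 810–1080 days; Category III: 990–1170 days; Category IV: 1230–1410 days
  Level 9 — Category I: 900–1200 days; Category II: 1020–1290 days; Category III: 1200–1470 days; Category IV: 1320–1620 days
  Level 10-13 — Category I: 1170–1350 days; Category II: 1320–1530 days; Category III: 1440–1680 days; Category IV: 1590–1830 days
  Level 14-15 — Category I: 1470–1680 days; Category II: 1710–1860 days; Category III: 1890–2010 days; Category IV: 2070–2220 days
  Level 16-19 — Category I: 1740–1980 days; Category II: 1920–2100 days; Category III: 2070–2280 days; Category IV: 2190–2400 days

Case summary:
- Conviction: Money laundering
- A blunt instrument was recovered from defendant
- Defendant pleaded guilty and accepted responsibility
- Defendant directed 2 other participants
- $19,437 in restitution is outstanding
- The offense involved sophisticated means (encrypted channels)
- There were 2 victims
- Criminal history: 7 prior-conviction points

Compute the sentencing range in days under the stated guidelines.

810-1080 days

Base offense level for money laundering: 5.
R1 applies: 5 + 1 = 6.
R2 applies (level before this adjustment is 6 < 11, so +1): 6 + 1 = 7.
R5 applies: 7 + 2 = 9.
R6 applies: 9 − 2 = 7.
R8 applies (level before this adjustment is 7 < 14, so +1): 7 + 1 = 8.
Final offense level: 8.
Criminal history: 7 prior points → Category II (6-8).
Level 8 falls in the 8 band.
Grid: Level 8 × Category II = 810-1080 days.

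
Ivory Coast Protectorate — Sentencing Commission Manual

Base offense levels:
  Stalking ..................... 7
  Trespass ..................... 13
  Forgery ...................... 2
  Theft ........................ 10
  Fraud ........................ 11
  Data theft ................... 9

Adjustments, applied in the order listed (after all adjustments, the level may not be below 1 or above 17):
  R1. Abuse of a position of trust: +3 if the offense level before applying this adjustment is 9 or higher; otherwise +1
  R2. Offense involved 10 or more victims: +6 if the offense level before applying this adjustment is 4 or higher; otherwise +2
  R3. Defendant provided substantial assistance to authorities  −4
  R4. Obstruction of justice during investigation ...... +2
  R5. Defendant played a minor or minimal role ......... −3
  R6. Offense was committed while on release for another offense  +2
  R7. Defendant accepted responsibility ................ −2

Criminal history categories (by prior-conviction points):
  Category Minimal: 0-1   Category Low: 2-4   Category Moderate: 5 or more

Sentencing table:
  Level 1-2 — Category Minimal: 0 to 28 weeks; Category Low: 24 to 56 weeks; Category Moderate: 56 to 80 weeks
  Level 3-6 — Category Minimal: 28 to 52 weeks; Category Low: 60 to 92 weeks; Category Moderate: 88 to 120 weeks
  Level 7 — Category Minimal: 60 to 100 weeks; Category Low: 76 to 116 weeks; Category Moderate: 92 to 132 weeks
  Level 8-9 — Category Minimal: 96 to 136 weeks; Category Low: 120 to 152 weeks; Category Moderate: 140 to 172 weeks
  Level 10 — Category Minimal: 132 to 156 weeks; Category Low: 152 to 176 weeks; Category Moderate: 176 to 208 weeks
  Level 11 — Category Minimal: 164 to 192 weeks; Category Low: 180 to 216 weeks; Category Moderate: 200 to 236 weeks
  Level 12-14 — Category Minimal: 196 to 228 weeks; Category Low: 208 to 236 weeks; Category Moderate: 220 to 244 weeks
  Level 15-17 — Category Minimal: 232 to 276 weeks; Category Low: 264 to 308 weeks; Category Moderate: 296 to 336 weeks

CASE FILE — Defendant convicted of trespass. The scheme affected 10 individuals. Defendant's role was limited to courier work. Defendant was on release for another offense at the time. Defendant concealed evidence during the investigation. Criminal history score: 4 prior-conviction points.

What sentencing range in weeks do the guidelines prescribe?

Base offense level for trespass: 13.
R2 applies (level before this adjustment is 13 ≥ 4, so +6): 13 + 6 = 19.
R3 does not apply.
R4 applies: 19 + 2 = 21.
R5 applies: 21 − 3 = 18.
R6 applies: 18 + 2 = 20.
R7 does not apply.
Level 20 exceeds the maximum of 17; capped at 17.
Final offense level: 17.
Criminal history: 4 prior points → Category Low (2-4).
Level 17 falls in the 15-17 band.
Grid: Level 15-17 × Category Low = 264-308 weeks.

264-308 weeks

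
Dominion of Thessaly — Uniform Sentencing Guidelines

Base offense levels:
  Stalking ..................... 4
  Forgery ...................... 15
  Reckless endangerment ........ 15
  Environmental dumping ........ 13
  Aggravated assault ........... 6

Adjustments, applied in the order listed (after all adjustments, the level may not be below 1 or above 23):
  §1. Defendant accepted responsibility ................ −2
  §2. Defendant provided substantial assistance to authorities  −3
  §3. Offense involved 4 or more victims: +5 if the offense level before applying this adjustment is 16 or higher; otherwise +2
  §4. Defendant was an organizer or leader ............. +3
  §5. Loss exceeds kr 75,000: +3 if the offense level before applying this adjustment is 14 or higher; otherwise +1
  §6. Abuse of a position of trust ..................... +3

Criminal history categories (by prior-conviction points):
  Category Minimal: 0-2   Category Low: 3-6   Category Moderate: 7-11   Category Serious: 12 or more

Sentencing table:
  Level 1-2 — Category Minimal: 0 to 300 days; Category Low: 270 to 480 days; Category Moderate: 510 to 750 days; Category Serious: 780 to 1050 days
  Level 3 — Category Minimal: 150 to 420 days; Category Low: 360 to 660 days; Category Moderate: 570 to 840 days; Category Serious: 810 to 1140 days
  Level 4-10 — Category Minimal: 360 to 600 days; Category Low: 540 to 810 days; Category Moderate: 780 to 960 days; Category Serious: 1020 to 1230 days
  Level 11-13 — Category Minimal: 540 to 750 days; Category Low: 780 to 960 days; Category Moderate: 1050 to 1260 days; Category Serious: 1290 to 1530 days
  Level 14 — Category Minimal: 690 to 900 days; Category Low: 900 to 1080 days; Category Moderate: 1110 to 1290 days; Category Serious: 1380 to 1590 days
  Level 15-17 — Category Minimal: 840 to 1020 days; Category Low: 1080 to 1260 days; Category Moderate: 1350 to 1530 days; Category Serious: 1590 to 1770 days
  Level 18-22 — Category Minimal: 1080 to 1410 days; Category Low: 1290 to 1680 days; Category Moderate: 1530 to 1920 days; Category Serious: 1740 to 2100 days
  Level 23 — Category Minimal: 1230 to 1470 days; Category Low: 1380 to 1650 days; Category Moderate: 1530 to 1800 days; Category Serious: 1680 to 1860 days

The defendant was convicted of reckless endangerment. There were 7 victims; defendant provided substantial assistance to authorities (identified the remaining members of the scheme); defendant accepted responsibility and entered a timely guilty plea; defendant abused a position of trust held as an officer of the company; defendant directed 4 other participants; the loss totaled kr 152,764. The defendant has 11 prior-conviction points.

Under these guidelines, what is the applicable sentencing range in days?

1530-1920 days

Base offense level for reckless endangerment: 15.
§1 applies: 15 − 2 = 13.
§2 applies: 13 − 3 = 10.
§3 applies (level before this adjustment is 10 < 16, so +2): 10 + 2 = 12.
§4 applies: 12 + 3 = 15.
§5 applies (level before this adjustment is 15 ≥ 14, so +3): 15 + 3 = 18.
§6 applies: 18 + 3 = 21.
Final offense level: 21.
Criminal history: 11 prior points → Category Moderate (7-11).
Level 21 falls in the 18-22 band.
Grid: Level 18-22 × Category Moderate = 1530-1920 days.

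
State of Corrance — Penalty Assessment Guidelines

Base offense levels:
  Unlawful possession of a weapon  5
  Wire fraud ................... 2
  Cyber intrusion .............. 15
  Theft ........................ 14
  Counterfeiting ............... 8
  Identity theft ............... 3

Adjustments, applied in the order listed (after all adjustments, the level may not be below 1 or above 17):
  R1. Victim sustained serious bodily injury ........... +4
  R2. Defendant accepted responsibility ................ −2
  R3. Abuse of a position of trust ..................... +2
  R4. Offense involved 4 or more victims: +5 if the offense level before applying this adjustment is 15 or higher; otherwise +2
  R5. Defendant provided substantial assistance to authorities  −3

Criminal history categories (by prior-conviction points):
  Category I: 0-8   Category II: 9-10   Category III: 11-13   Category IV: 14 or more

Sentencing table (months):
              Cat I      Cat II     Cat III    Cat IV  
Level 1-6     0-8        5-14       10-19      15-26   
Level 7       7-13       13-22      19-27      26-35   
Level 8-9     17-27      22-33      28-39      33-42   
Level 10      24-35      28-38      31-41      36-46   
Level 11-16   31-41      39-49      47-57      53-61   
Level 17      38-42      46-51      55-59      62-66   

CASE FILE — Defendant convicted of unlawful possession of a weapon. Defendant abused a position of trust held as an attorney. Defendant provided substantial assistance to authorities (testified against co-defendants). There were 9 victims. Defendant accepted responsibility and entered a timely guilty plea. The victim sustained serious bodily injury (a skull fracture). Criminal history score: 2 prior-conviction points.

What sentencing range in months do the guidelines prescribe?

Base offense level for unlawful possession of a weapon: 5.
R1 applies: 5 + 4 = 9.
R2 applies: 9 − 2 = 7.
R3 applies: 7 + 2 = 9.
R4 applies (level before this adjustment is 9 < 15, so +2): 9 + 2 = 11.
R5 applies: 11 − 3 = 8.
Final offense level: 8.
Criminal history: 2 prior points → Category I (0-8).
Level 8 falls in the 8-9 band.
Grid: Level 8-9 × Category I = 17-27 months.

17-27 months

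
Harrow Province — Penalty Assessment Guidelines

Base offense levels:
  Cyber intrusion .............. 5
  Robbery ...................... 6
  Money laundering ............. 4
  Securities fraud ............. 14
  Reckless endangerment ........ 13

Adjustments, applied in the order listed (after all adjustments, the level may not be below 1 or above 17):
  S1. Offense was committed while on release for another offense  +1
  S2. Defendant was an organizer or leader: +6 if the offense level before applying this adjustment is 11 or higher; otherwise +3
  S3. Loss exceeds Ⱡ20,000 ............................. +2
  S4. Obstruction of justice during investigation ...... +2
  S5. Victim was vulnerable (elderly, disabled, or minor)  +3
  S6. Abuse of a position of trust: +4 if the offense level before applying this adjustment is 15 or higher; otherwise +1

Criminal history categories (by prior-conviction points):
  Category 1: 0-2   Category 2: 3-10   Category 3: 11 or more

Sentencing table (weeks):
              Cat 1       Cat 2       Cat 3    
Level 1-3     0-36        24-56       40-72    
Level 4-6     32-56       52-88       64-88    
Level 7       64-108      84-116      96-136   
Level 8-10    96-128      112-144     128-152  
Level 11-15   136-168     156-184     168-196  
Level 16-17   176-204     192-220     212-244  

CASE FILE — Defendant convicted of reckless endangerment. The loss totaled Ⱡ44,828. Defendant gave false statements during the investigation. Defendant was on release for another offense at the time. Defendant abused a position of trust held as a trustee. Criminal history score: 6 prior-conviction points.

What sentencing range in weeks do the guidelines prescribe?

192-220 weeks

Base offense level for reckless endangerment: 13.
S1 applies: 13 + 1 = 14.
S3 applies: 14 + 2 = 16.
S4 applies: 16 + 2 = 18.
S5 does not apply.
S6 applies (level before this adjustment is 18 ≥ 15, so +4): 18 + 4 = 22.
Level 22 exceeds the maximum of 17; capped at 17.
Final offense level: 17.
Criminal history: 6 prior points → Category 2 (3-10).
Level 17 falls in the 16-17 band.
Grid: Level 16-17 × Category 2 = 192-220 weeks.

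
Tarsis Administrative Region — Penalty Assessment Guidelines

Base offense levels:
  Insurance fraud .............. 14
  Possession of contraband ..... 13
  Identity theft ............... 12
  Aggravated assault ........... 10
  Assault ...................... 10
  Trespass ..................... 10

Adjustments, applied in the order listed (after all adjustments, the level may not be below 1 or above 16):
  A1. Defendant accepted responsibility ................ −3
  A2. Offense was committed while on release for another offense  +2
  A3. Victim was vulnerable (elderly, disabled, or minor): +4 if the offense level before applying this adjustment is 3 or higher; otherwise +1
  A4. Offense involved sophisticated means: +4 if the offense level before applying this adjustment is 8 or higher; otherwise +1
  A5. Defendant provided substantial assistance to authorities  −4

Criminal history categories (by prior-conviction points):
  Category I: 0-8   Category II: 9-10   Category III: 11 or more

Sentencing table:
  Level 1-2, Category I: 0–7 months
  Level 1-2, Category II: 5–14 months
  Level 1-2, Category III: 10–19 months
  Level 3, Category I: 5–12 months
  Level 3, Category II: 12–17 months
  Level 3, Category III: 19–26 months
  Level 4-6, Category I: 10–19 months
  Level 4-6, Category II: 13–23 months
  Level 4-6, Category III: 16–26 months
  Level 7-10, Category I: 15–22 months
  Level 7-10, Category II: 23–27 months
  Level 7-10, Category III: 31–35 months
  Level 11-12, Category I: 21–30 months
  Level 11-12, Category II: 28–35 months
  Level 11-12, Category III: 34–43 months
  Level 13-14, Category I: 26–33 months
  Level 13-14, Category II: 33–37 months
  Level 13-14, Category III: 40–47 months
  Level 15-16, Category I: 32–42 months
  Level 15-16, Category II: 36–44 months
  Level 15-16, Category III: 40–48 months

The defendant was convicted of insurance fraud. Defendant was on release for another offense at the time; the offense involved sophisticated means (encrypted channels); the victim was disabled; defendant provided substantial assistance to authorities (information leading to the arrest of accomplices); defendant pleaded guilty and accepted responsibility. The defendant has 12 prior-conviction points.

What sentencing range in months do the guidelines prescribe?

Base offense level for insurance fraud: 14.
A1 applies: 14 − 3 = 11.
A2 applies: 11 + 2 = 13.
A3 applies (level before this adjustment is 13 ≥ 3, so +4): 13 + 4 = 17.
A4 applies (level before this adjustment is 17 ≥ 8, so +4): 17 + 4 = 21.
A5 applies: 21 − 4 = 17.
Level 17 exceeds the maximum of 16; capped at 16.
Final offense level: 16.
Criminal history: 12 prior points → Category III (11+).
Level 16 falls in the 15-16 band.
Grid: Level 15-16 × Category III = 40-48 months.

40-48 months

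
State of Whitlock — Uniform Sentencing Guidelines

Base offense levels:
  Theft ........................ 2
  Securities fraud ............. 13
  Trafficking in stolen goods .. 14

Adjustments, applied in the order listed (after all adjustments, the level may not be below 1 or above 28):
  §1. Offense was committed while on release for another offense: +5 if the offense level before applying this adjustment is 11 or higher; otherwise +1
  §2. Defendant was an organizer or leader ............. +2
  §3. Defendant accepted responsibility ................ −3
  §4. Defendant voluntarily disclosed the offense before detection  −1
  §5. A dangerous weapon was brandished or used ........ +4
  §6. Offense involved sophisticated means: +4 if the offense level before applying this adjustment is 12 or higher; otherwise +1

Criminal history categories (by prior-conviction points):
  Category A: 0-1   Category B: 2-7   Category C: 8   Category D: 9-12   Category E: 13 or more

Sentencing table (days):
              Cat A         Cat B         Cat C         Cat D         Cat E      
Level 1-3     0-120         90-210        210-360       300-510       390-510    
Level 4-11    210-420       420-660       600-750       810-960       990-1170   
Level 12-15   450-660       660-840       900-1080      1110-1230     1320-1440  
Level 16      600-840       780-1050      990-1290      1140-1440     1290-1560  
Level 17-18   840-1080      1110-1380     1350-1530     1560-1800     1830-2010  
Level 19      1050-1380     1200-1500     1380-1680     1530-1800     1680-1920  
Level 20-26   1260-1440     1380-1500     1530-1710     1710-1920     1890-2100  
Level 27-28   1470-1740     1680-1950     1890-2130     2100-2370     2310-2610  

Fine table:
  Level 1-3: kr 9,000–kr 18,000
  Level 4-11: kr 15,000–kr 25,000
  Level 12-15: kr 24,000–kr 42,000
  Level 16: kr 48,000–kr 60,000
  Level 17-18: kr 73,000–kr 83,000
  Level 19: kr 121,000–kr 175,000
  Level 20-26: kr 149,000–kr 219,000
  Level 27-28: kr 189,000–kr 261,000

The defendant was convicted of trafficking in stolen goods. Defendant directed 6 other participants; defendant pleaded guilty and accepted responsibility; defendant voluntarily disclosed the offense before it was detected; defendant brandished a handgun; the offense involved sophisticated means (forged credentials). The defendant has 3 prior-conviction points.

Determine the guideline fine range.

Base offense level for trafficking in stolen goods: 14.
§1 does not apply.
§2 applies: 14 + 2 = 16.
§3 applies: 16 − 3 = 13.
§4 applies: 13 − 1 = 12.
§5 applies: 12 + 4 = 16.
§6 applies (level before this adjustment is 16 ≥ 12, so +4): 16 + 4 = 20.
Final offense level: 20.
Level 20 falls in the 20-26 band.
Fine table: Level 20-26 → kr 149,000–kr 219,000.

kr 149,000–kr 219,000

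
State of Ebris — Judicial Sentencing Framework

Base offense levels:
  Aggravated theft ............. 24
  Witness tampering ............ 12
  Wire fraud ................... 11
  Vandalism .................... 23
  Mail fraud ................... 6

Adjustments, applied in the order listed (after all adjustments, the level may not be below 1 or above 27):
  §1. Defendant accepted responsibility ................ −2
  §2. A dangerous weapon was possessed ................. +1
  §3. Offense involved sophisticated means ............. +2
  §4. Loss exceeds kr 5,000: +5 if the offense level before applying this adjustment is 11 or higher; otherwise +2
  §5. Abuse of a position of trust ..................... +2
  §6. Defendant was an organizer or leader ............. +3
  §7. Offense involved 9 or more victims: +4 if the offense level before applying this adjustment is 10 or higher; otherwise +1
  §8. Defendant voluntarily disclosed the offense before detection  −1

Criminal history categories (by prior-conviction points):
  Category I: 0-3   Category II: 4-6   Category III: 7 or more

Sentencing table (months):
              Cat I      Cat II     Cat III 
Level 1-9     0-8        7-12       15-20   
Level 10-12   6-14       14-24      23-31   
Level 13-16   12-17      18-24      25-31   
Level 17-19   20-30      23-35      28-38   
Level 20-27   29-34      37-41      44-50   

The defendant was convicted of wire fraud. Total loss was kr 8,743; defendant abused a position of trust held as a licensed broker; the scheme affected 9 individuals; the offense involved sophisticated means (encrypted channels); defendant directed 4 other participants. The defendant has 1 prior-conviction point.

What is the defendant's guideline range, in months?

29-34 months

Base offense level for wire fraud: 11.
§1 does not apply.
§2 does not apply.
§3 applies: 11 + 2 = 13.
§4 applies (level before this adjustment is 13 ≥ 11, so +5): 13 + 5 = 18.
§5 applies: 18 + 2 = 20.
§6 applies: 20 + 3 = 23.
§7 applies (level before this adjustment is 23 ≥ 10, so +4): 23 + 4 = 27.
Final offense level: 27.
Criminal history: 1 prior point → Category I (0-3).
Level 27 falls in the 20-27 band.
Grid: Level 20-27 × Category I = 29-34 months.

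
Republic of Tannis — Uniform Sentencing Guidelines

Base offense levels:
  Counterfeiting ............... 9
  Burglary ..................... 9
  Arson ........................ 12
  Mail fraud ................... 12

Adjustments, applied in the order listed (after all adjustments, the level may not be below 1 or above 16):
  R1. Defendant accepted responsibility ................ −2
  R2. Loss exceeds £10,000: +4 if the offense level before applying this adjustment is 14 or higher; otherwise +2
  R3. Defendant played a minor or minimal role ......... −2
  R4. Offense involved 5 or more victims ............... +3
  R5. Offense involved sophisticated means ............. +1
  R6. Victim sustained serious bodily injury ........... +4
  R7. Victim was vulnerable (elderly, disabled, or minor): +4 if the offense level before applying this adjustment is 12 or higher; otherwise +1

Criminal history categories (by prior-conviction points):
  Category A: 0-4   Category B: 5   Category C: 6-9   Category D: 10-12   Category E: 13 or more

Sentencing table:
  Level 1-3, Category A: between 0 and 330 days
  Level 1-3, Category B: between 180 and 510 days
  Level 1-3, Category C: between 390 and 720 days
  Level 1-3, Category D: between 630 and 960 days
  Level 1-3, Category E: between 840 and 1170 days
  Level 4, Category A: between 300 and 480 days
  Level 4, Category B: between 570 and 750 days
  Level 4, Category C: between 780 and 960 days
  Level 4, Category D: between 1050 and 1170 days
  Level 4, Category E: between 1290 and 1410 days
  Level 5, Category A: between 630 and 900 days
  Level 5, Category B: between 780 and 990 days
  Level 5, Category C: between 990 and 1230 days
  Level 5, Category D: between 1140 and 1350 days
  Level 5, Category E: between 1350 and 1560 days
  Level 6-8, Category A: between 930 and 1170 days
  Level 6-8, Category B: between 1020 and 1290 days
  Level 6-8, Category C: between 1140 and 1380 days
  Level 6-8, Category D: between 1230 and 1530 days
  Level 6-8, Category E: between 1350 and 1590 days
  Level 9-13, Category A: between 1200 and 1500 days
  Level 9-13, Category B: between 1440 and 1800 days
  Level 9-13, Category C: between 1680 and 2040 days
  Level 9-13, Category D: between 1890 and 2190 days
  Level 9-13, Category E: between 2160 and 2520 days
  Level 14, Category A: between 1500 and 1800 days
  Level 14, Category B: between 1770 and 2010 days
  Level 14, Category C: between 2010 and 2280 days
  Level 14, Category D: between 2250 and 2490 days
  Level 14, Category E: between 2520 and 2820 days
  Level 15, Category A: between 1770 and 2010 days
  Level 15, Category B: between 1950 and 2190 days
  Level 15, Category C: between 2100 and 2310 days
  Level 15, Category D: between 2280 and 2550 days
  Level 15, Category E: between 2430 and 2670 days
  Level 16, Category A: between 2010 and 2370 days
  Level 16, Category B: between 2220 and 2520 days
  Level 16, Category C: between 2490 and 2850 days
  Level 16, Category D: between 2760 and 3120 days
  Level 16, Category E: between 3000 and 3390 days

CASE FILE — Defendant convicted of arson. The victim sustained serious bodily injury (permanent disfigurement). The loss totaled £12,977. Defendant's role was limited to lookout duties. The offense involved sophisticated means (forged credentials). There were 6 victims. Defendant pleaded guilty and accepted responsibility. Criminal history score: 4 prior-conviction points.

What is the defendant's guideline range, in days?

Base offense level for arson: 12.
R1 applies: 12 − 2 = 10.
R2 applies (level before this adjustment is 10 < 14, so +2): 10 + 2 = 12.
R3 applies: 12 − 2 = 10.
R4 applies: 10 + 3 = 13.
R5 applies: 13 + 1 = 14.
R6 applies: 14 + 4 = 18.
Level 18 exceeds the maximum of 16; capped at 16.
Final offense level: 16.
Criminal history: 4 prior points → Category A (0-4).
Level 16 falls in the 16 band.
Grid: Level 16 × Category A = 2010-2370 days.

2010-2370 days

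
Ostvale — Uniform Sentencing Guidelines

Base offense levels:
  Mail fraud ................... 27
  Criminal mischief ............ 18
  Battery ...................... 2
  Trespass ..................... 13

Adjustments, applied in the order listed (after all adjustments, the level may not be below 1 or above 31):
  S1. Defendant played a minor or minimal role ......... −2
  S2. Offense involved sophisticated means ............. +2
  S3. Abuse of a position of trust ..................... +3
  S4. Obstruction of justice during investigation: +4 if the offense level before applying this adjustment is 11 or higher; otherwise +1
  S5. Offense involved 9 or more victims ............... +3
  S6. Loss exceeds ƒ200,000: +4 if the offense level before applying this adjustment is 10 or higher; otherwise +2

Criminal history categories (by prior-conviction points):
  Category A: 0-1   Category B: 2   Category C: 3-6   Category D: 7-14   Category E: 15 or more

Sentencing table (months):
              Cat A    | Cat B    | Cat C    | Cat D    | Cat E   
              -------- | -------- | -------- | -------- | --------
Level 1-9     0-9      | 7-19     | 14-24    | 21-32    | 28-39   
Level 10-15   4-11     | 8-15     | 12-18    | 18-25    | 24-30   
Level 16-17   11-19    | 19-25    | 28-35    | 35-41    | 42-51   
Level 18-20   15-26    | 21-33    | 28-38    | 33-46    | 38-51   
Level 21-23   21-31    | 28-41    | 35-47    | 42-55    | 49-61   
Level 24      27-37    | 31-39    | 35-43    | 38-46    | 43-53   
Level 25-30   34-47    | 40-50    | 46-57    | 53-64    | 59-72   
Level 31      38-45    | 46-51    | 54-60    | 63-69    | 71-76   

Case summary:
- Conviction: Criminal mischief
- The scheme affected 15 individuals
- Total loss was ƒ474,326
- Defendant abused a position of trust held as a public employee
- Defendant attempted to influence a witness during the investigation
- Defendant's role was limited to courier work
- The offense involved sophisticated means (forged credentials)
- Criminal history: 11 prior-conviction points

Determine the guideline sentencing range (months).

Base offense level for criminal mischief: 18.
S1 applies: 18 − 2 = 16.
S2 applies: 16 + 2 = 18.
S3 applies: 18 + 3 = 21.
S4 applies (level before this adjustment is 21 ≥ 11, so +4): 21 + 4 = 25.
S5 applies: 25 + 3 = 28.
S6 applies (level before this adjustment is 28 ≥ 10, so +4): 28 + 4 = 32.
Level 32 exceeds the maximum of 31; capped at 31.
Final offense level: 31.
Criminal history: 11 prior points → Category D (7-14).
Level 31 falls in the 31 band.
Grid: Level 31 × Category D = 63-69 months.

63-69 months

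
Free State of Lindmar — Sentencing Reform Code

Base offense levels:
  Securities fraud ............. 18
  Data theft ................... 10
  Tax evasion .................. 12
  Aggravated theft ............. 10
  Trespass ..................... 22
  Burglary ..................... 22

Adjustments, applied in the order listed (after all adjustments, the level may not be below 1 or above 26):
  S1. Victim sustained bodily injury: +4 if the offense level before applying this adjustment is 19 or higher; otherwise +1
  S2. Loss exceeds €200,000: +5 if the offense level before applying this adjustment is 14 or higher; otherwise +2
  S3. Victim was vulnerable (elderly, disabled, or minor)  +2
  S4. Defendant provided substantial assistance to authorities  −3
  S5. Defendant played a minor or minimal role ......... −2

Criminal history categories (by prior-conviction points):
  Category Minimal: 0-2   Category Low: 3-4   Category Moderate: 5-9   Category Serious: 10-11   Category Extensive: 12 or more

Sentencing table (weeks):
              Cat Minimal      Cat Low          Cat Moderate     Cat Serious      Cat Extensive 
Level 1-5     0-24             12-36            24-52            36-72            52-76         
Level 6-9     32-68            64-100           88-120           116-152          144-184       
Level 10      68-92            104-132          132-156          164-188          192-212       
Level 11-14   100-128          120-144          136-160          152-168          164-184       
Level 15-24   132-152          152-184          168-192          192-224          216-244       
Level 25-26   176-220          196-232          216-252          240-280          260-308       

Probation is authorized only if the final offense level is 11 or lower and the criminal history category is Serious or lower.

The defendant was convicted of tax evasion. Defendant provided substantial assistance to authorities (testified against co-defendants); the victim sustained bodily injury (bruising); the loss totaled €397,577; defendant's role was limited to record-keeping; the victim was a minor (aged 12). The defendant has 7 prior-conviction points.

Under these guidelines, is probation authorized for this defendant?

Base offense level for tax evasion: 12.
S1 applies (level before this adjustment is 12 < 19, so +1): 12 + 1 = 13.
S2 applies (level before this adjustment is 13 < 14, so +2): 13 + 2 = 15.
S3 applies: 15 + 2 = 17.
S4 applies: 17 − 3 = 14.
S5 applies: 14 − 2 = 12.
Final offense level: 12.
Criminal history: 7 prior points → Category Moderate (5-9).
Level 12 falls in the 11-14 band.
Grid: Level 11-14 × Category Moderate = 136-160 weeks.
Probation check: level 12 > 11 and category Moderate ≤ Serious → not eligible.

No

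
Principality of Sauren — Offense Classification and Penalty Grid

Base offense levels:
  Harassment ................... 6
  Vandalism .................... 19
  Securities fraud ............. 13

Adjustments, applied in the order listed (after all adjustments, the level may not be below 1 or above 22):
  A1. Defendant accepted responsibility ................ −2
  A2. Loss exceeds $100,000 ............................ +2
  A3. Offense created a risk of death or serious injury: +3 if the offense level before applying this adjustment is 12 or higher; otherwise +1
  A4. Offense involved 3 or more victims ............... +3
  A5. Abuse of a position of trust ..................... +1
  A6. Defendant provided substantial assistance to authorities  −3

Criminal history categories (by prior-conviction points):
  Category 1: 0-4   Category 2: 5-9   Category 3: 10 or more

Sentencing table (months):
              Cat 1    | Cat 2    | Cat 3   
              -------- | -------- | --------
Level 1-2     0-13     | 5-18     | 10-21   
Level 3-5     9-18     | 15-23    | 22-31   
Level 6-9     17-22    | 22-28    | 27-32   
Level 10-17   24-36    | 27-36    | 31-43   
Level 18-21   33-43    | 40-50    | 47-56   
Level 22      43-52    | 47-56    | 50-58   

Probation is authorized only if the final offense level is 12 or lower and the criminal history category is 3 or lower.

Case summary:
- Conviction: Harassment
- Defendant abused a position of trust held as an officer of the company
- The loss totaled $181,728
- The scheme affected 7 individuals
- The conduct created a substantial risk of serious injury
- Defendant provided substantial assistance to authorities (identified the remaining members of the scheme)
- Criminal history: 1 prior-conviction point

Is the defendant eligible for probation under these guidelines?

Base offense level for harassment: 6.
A2 applies: 6 + 2 = 8.
A3 applies (level before this adjustment is 8 < 12, so +1): 8 + 1 = 9.
A4 applies: 9 + 3 = 12.
A5 applies: 12 + 1 = 13.
A6 applies: 13 − 3 = 10.
Final offense level: 10.
Criminal history: 1 prior point → Category 1 (0-4).
Level 10 falls in the 10-17 band.
Grid: Level 10-17 × Category 1 = 24-36 months.
Probation check: level 10 ≤ 12 and category 1 ≤ 3 → eligible.

Yes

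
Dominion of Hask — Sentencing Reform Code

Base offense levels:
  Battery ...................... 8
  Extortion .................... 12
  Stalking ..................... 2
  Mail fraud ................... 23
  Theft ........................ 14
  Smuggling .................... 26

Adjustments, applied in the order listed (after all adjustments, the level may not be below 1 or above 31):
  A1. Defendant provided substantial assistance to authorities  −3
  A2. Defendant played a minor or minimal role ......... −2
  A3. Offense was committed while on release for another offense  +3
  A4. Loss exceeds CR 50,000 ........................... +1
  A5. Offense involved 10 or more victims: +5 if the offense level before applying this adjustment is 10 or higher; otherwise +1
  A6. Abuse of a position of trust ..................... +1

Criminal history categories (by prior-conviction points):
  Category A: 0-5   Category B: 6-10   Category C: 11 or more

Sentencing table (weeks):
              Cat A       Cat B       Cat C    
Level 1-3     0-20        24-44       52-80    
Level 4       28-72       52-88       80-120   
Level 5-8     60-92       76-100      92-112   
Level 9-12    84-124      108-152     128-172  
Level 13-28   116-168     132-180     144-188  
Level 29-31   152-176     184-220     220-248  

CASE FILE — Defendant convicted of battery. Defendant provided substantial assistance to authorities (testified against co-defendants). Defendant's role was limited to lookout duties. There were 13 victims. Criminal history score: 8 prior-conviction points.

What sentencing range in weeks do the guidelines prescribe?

52-88 weeks

Base offense level for battery: 8.
A1 applies: 8 − 3 = 5.
A2 applies: 5 − 2 = 3.
A3 does not apply.
A5 applies (level before this adjustment is 3 < 10, so +1): 3 + 1 = 4.
A6 does not apply.
Final offense level: 4.
Criminal history: 8 prior points → Category B (6-10).
Level 4 falls in the 4 band.
Grid: Level 4 × Category B = 52-88 weeks.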